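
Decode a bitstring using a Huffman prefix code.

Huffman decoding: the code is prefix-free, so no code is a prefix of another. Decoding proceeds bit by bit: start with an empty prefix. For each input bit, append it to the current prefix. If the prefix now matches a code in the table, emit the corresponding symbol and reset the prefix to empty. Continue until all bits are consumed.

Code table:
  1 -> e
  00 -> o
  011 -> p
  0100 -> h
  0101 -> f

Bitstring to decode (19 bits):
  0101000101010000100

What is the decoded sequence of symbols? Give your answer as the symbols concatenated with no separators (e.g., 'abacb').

Bit 0: prefix='0' (no match yet)
Bit 1: prefix='01' (no match yet)
Bit 2: prefix='010' (no match yet)
Bit 3: prefix='0101' -> emit 'f', reset
Bit 4: prefix='0' (no match yet)
Bit 5: prefix='00' -> emit 'o', reset
Bit 6: prefix='0' (no match yet)
Bit 7: prefix='01' (no match yet)
Bit 8: prefix='010' (no match yet)
Bit 9: prefix='0101' -> emit 'f', reset
Bit 10: prefix='0' (no match yet)
Bit 11: prefix='01' (no match yet)
Bit 12: prefix='010' (no match yet)
Bit 13: prefix='0100' -> emit 'h', reset
Bit 14: prefix='0' (no match yet)
Bit 15: prefix='00' -> emit 'o', reset
Bit 16: prefix='1' -> emit 'e', reset
Bit 17: prefix='0' (no match yet)
Bit 18: prefix='00' -> emit 'o', reset

Answer: fofhoeo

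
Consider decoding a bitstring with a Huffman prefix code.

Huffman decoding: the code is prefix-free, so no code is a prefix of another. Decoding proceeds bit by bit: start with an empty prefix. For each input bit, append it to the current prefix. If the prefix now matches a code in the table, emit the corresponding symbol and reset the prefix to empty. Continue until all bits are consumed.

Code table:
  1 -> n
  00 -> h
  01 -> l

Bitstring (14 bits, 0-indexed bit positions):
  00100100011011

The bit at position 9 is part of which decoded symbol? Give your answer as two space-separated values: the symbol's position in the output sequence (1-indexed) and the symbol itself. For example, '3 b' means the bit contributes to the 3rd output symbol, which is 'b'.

Bit 0: prefix='0' (no match yet)
Bit 1: prefix='00' -> emit 'h', reset
Bit 2: prefix='1' -> emit 'n', reset
Bit 3: prefix='0' (no match yet)
Bit 4: prefix='00' -> emit 'h', reset
Bit 5: prefix='1' -> emit 'n', reset
Bit 6: prefix='0' (no match yet)
Bit 7: prefix='00' -> emit 'h', reset
Bit 8: prefix='0' (no match yet)
Bit 9: prefix='01' -> emit 'l', reset
Bit 10: prefix='1' -> emit 'n', reset
Bit 11: prefix='0' (no match yet)
Bit 12: prefix='01' -> emit 'l', reset
Bit 13: prefix='1' -> emit 'n', reset

Answer: 6 l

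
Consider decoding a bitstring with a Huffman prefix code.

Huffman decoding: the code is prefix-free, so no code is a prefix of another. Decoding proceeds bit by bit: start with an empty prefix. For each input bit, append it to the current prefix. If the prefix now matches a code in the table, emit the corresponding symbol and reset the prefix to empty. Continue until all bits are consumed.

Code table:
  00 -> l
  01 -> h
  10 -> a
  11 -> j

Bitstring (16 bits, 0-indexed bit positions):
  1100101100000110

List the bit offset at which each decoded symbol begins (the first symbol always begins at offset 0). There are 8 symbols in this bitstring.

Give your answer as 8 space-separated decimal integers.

Answer: 0 2 4 6 8 10 12 14

Derivation:
Bit 0: prefix='1' (no match yet)
Bit 1: prefix='11' -> emit 'j', reset
Bit 2: prefix='0' (no match yet)
Bit 3: prefix='00' -> emit 'l', reset
Bit 4: prefix='1' (no match yet)
Bit 5: prefix='10' -> emit 'a', reset
Bit 6: prefix='1' (no match yet)
Bit 7: prefix='11' -> emit 'j', reset
Bit 8: prefix='0' (no match yet)
Bit 9: prefix='00' -> emit 'l', reset
Bit 10: prefix='0' (no match yet)
Bit 11: prefix='00' -> emit 'l', reset
Bit 12: prefix='0' (no match yet)
Bit 13: prefix='01' -> emit 'h', reset
Bit 14: prefix='1' (no match yet)
Bit 15: prefix='10' -> emit 'a', reset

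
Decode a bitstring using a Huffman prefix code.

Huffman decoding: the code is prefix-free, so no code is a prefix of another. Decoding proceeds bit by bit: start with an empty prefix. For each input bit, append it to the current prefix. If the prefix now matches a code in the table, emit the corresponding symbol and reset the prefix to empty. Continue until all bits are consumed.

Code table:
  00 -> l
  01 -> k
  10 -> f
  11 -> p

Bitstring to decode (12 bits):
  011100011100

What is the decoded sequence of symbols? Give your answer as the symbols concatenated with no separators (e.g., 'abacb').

Answer: kplkpl

Derivation:
Bit 0: prefix='0' (no match yet)
Bit 1: prefix='01' -> emit 'k', reset
Bit 2: prefix='1' (no match yet)
Bit 3: prefix='11' -> emit 'p', reset
Bit 4: prefix='0' (no match yet)
Bit 5: prefix='00' -> emit 'l', reset
Bit 6: prefix='0' (no match yet)
Bit 7: prefix='01' -> emit 'k', reset
Bit 8: prefix='1' (no match yet)
Bit 9: prefix='11' -> emit 'p', reset
Bit 10: prefix='0' (no match yet)
Bit 11: prefix='00' -> emit 'l', reset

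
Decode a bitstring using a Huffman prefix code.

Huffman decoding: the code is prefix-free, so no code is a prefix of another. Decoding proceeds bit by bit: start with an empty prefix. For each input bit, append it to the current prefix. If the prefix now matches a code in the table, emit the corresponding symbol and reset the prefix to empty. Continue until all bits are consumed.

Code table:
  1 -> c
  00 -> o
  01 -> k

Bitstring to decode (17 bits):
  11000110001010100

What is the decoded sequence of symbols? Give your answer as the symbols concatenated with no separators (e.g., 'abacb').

Bit 0: prefix='1' -> emit 'c', reset
Bit 1: prefix='1' -> emit 'c', reset
Bit 2: prefix='0' (no match yet)
Bit 3: prefix='00' -> emit 'o', reset
Bit 4: prefix='0' (no match yet)
Bit 5: prefix='01' -> emit 'k', reset
Bit 6: prefix='1' -> emit 'c', reset
Bit 7: prefix='0' (no match yet)
Bit 8: prefix='00' -> emit 'o', reset
Bit 9: prefix='0' (no match yet)
Bit 10: prefix='01' -> emit 'k', reset
Bit 11: prefix='0' (no match yet)
Bit 12: prefix='01' -> emit 'k', reset
Bit 13: prefix='0' (no match yet)
Bit 14: prefix='01' -> emit 'k', reset
Bit 15: prefix='0' (no match yet)
Bit 16: prefix='00' -> emit 'o', reset

Answer: ccokcokkko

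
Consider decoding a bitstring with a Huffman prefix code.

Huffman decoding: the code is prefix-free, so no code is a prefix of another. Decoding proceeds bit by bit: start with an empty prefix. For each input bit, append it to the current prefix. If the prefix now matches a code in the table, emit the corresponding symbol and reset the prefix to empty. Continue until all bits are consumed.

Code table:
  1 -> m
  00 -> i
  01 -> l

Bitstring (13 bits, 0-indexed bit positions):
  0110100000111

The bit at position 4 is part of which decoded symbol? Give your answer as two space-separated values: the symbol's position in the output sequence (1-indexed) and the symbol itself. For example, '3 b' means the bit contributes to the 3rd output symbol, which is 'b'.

Bit 0: prefix='0' (no match yet)
Bit 1: prefix='01' -> emit 'l', reset
Bit 2: prefix='1' -> emit 'm', reset
Bit 3: prefix='0' (no match yet)
Bit 4: prefix='01' -> emit 'l', reset
Bit 5: prefix='0' (no match yet)
Bit 6: prefix='00' -> emit 'i', reset
Bit 7: prefix='0' (no match yet)
Bit 8: prefix='00' -> emit 'i', reset

Answer: 3 l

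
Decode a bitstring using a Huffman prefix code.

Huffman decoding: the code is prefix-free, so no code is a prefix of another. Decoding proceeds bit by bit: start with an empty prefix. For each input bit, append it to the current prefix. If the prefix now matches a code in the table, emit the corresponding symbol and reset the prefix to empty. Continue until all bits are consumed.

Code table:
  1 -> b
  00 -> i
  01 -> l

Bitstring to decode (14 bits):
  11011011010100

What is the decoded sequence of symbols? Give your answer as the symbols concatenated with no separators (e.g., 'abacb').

Answer: bblblblli

Derivation:
Bit 0: prefix='1' -> emit 'b', reset
Bit 1: prefix='1' -> emit 'b', reset
Bit 2: prefix='0' (no match yet)
Bit 3: prefix='01' -> emit 'l', reset
Bit 4: prefix='1' -> emit 'b', reset
Bit 5: prefix='0' (no match yet)
Bit 6: prefix='01' -> emit 'l', reset
Bit 7: prefix='1' -> emit 'b', reset
Bit 8: prefix='0' (no match yet)
Bit 9: prefix='01' -> emit 'l', reset
Bit 10: prefix='0' (no match yet)
Bit 11: prefix='01' -> emit 'l', reset
Bit 12: prefix='0' (no match yet)
Bit 13: prefix='00' -> emit 'i', reset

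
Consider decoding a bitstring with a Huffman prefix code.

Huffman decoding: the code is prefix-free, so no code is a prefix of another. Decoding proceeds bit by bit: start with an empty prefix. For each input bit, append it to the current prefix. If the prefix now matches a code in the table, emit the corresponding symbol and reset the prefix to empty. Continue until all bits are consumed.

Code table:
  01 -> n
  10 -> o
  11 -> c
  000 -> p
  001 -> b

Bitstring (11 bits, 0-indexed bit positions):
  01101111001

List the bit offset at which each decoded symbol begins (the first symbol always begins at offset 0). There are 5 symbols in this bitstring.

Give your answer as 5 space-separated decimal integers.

Bit 0: prefix='0' (no match yet)
Bit 1: prefix='01' -> emit 'n', reset
Bit 2: prefix='1' (no match yet)
Bit 3: prefix='10' -> emit 'o', reset
Bit 4: prefix='1' (no match yet)
Bit 5: prefix='11' -> emit 'c', reset
Bit 6: prefix='1' (no match yet)
Bit 7: prefix='11' -> emit 'c', reset
Bit 8: prefix='0' (no match yet)
Bit 9: prefix='00' (no match yet)
Bit 10: prefix='001' -> emit 'b', reset

Answer: 0 2 4 6 8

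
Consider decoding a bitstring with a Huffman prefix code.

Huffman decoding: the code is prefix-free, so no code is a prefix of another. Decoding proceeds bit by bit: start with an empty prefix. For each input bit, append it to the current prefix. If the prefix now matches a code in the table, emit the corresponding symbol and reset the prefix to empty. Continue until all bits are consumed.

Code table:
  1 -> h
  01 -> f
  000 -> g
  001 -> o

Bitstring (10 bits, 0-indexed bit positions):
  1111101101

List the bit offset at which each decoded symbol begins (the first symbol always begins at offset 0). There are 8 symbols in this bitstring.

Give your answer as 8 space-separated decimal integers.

Bit 0: prefix='1' -> emit 'h', reset
Bit 1: prefix='1' -> emit 'h', reset
Bit 2: prefix='1' -> emit 'h', reset
Bit 3: prefix='1' -> emit 'h', reset
Bit 4: prefix='1' -> emit 'h', reset
Bit 5: prefix='0' (no match yet)
Bit 6: prefix='01' -> emit 'f', reset
Bit 7: prefix='1' -> emit 'h', reset
Bit 8: prefix='0' (no match yet)
Bit 9: prefix='01' -> emit 'f', reset

Answer: 0 1 2 3 4 5 7 8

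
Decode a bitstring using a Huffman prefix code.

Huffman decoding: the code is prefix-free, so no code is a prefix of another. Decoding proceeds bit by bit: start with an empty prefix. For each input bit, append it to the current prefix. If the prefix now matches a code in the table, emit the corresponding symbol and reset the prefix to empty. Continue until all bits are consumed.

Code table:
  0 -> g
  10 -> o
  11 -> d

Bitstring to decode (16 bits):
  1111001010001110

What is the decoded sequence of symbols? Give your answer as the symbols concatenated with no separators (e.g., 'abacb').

Answer: ddggooggdo

Derivation:
Bit 0: prefix='1' (no match yet)
Bit 1: prefix='11' -> emit 'd', reset
Bit 2: prefix='1' (no match yet)
Bit 3: prefix='11' -> emit 'd', reset
Bit 4: prefix='0' -> emit 'g', reset
Bit 5: prefix='0' -> emit 'g', reset
Bit 6: prefix='1' (no match yet)
Bit 7: prefix='10' -> emit 'o', reset
Bit 8: prefix='1' (no match yet)
Bit 9: prefix='10' -> emit 'o', reset
Bit 10: prefix='0' -> emit 'g', reset
Bit 11: prefix='0' -> emit 'g', reset
Bit 12: prefix='1' (no match yet)
Bit 13: prefix='11' -> emit 'd', reset
Bit 14: prefix='1' (no match yet)
Bit 15: prefix='10' -> emit 'o', reset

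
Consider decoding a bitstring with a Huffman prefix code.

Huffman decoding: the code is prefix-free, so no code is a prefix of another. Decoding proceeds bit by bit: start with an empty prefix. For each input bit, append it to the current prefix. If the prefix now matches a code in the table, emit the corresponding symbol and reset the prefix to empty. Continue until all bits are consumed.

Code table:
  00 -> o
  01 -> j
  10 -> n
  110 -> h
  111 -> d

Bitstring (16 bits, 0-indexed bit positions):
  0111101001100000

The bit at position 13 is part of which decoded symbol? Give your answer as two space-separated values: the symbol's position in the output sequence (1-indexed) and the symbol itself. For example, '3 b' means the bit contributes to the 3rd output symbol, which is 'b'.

Bit 0: prefix='0' (no match yet)
Bit 1: prefix='01' -> emit 'j', reset
Bit 2: prefix='1' (no match yet)
Bit 3: prefix='11' (no match yet)
Bit 4: prefix='111' -> emit 'd', reset
Bit 5: prefix='0' (no match yet)
Bit 6: prefix='01' -> emit 'j', reset
Bit 7: prefix='0' (no match yet)
Bit 8: prefix='00' -> emit 'o', reset
Bit 9: prefix='1' (no match yet)
Bit 10: prefix='11' (no match yet)
Bit 11: prefix='110' -> emit 'h', reset
Bit 12: prefix='0' (no match yet)
Bit 13: prefix='00' -> emit 'o', reset
Bit 14: prefix='0' (no match yet)
Bit 15: prefix='00' -> emit 'o', reset

Answer: 6 o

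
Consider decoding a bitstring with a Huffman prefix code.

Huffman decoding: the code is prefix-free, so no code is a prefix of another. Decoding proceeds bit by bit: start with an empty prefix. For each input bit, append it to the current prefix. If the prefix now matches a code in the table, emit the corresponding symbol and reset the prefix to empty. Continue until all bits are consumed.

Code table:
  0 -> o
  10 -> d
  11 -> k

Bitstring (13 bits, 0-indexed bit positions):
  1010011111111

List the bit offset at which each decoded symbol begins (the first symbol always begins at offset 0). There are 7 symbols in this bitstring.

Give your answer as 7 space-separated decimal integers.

Bit 0: prefix='1' (no match yet)
Bit 1: prefix='10' -> emit 'd', reset
Bit 2: prefix='1' (no match yet)
Bit 3: prefix='10' -> emit 'd', reset
Bit 4: prefix='0' -> emit 'o', reset
Bit 5: prefix='1' (no match yet)
Bit 6: prefix='11' -> emit 'k', reset
Bit 7: prefix='1' (no match yet)
Bit 8: prefix='11' -> emit 'k', reset
Bit 9: prefix='1' (no match yet)
Bit 10: prefix='11' -> emit 'k', reset
Bit 11: prefix='1' (no match yet)
Bit 12: prefix='11' -> emit 'k', reset

Answer: 0 2 4 5 7 9 11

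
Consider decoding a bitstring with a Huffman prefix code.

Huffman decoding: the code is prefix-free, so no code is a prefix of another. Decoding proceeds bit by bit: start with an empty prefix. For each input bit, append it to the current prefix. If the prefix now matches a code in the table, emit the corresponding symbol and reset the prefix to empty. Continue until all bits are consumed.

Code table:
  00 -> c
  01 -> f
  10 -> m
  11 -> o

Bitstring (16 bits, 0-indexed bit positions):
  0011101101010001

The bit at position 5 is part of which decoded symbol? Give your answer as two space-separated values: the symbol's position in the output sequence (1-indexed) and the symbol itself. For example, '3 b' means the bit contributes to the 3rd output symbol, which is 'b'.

Bit 0: prefix='0' (no match yet)
Bit 1: prefix='00' -> emit 'c', reset
Bit 2: prefix='1' (no match yet)
Bit 3: prefix='11' -> emit 'o', reset
Bit 4: prefix='1' (no match yet)
Bit 5: prefix='10' -> emit 'm', reset
Bit 6: prefix='1' (no match yet)
Bit 7: prefix='11' -> emit 'o', reset
Bit 8: prefix='0' (no match yet)
Bit 9: prefix='01' -> emit 'f', reset

Answer: 3 m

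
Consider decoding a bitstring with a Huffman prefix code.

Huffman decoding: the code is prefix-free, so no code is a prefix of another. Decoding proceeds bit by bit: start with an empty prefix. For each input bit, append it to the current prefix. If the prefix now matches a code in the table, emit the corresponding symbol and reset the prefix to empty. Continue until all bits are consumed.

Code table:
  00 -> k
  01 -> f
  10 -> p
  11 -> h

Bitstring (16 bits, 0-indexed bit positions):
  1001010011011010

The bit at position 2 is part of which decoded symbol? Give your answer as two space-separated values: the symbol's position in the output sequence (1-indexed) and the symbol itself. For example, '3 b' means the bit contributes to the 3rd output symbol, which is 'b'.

Answer: 2 f

Derivation:
Bit 0: prefix='1' (no match yet)
Bit 1: prefix='10' -> emit 'p', reset
Bit 2: prefix='0' (no match yet)
Bit 3: prefix='01' -> emit 'f', reset
Bit 4: prefix='0' (no match yet)
Bit 5: prefix='01' -> emit 'f', reset
Bit 6: prefix='0' (no match yet)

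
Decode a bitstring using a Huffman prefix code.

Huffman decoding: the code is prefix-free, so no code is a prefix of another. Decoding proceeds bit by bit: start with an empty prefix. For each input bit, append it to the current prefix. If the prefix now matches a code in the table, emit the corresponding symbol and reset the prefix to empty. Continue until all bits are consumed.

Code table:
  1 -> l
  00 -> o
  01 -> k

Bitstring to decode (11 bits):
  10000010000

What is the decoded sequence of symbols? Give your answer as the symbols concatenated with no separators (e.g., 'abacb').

Bit 0: prefix='1' -> emit 'l', reset
Bit 1: prefix='0' (no match yet)
Bit 2: prefix='00' -> emit 'o', reset
Bit 3: prefix='0' (no match yet)
Bit 4: prefix='00' -> emit 'o', reset
Bit 5: prefix='0' (no match yet)
Bit 6: prefix='01' -> emit 'k', reset
Bit 7: prefix='0' (no match yet)
Bit 8: prefix='00' -> emit 'o', reset
Bit 9: prefix='0' (no match yet)
Bit 10: prefix='00' -> emit 'o', reset

Answer: lookoo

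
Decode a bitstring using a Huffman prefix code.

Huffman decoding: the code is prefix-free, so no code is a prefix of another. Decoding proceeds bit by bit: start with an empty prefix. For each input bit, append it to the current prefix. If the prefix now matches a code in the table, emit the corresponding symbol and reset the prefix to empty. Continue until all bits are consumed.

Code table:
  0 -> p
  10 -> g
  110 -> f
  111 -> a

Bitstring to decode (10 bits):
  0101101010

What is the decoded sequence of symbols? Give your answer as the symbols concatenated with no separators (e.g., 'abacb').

Bit 0: prefix='0' -> emit 'p', reset
Bit 1: prefix='1' (no match yet)
Bit 2: prefix='10' -> emit 'g', reset
Bit 3: prefix='1' (no match yet)
Bit 4: prefix='11' (no match yet)
Bit 5: prefix='110' -> emit 'f', reset
Bit 6: prefix='1' (no match yet)
Bit 7: prefix='10' -> emit 'g', reset
Bit 8: prefix='1' (no match yet)
Bit 9: prefix='10' -> emit 'g', reset

Answer: pgfgg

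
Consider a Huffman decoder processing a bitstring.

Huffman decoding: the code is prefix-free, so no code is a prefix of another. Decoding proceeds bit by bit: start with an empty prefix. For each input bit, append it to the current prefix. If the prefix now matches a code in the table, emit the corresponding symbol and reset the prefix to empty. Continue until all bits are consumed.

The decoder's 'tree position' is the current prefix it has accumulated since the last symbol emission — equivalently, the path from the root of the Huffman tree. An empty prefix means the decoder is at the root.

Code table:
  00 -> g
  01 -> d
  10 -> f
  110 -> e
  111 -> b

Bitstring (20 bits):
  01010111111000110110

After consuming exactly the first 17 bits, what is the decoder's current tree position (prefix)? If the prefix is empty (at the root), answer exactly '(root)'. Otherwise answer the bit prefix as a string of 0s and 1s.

Answer: (root)

Derivation:
Bit 0: prefix='0' (no match yet)
Bit 1: prefix='01' -> emit 'd', reset
Bit 2: prefix='0' (no match yet)
Bit 3: prefix='01' -> emit 'd', reset
Bit 4: prefix='0' (no match yet)
Bit 5: prefix='01' -> emit 'd', reset
Bit 6: prefix='1' (no match yet)
Bit 7: prefix='11' (no match yet)
Bit 8: prefix='111' -> emit 'b', reset
Bit 9: prefix='1' (no match yet)
Bit 10: prefix='11' (no match yet)
Bit 11: prefix='110' -> emit 'e', reset
Bit 12: prefix='0' (no match yet)
Bit 13: prefix='00' -> emit 'g', reset
Bit 14: prefix='1' (no match yet)
Bit 15: prefix='11' (no match yet)
Bit 16: prefix='110' -> emit 'e', reset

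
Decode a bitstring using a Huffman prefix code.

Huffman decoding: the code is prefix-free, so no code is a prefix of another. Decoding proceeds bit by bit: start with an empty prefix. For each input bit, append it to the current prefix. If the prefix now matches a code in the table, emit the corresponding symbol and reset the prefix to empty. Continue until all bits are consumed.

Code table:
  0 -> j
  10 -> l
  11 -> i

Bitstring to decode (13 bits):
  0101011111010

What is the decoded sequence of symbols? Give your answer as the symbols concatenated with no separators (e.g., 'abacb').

Bit 0: prefix='0' -> emit 'j', reset
Bit 1: prefix='1' (no match yet)
Bit 2: prefix='10' -> emit 'l', reset
Bit 3: prefix='1' (no match yet)
Bit 4: prefix='10' -> emit 'l', reset
Bit 5: prefix='1' (no match yet)
Bit 6: prefix='11' -> emit 'i', reset
Bit 7: prefix='1' (no match yet)
Bit 8: prefix='11' -> emit 'i', reset
Bit 9: prefix='1' (no match yet)
Bit 10: prefix='10' -> emit 'l', reset
Bit 11: prefix='1' (no match yet)
Bit 12: prefix='10' -> emit 'l', reset

Answer: jlliill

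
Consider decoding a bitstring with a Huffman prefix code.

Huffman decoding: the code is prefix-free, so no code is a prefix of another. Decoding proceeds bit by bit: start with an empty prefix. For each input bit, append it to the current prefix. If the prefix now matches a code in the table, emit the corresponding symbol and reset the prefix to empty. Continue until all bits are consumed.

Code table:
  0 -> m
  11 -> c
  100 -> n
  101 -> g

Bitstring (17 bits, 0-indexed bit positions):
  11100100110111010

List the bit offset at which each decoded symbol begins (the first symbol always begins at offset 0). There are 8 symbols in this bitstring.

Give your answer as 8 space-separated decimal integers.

Bit 0: prefix='1' (no match yet)
Bit 1: prefix='11' -> emit 'c', reset
Bit 2: prefix='1' (no match yet)
Bit 3: prefix='10' (no match yet)
Bit 4: prefix='100' -> emit 'n', reset
Bit 5: prefix='1' (no match yet)
Bit 6: prefix='10' (no match yet)
Bit 7: prefix='100' -> emit 'n', reset
Bit 8: prefix='1' (no match yet)
Bit 9: prefix='11' -> emit 'c', reset
Bit 10: prefix='0' -> emit 'm', reset
Bit 11: prefix='1' (no match yet)
Bit 12: prefix='11' -> emit 'c', reset
Bit 13: prefix='1' (no match yet)
Bit 14: prefix='10' (no match yet)
Bit 15: prefix='101' -> emit 'g', reset
Bit 16: prefix='0' -> emit 'm', reset

Answer: 0 2 5 8 10 11 13 16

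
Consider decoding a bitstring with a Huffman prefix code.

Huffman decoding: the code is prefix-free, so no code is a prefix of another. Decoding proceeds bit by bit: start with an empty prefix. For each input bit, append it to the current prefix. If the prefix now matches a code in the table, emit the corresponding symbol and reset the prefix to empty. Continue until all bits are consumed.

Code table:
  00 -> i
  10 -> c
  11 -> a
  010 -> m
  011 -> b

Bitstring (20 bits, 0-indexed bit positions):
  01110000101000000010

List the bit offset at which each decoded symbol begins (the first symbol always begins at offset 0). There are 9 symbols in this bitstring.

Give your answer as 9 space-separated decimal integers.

Answer: 0 3 5 7 10 12 14 16 18

Derivation:
Bit 0: prefix='0' (no match yet)
Bit 1: prefix='01' (no match yet)
Bit 2: prefix='011' -> emit 'b', reset
Bit 3: prefix='1' (no match yet)
Bit 4: prefix='10' -> emit 'c', reset
Bit 5: prefix='0' (no match yet)
Bit 6: prefix='00' -> emit 'i', reset
Bit 7: prefix='0' (no match yet)
Bit 8: prefix='01' (no match yet)
Bit 9: prefix='010' -> emit 'm', reset
Bit 10: prefix='1' (no match yet)
Bit 11: prefix='10' -> emit 'c', reset
Bit 12: prefix='0' (no match yet)
Bit 13: prefix='00' -> emit 'i', reset
Bit 14: prefix='0' (no match yet)
Bit 15: prefix='00' -> emit 'i', reset
Bit 16: prefix='0' (no match yet)
Bit 17: prefix='00' -> emit 'i', reset
Bit 18: prefix='1' (no match yet)
Bit 19: prefix='10' -> emit 'c', reset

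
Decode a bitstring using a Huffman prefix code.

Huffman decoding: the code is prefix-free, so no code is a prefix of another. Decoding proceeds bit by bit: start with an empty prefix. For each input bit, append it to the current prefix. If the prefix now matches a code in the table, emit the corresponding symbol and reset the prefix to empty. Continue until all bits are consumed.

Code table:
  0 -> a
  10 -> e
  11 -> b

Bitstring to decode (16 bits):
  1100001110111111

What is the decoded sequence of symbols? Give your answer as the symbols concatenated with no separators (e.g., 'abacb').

Answer: baaaabebbb

Derivation:
Bit 0: prefix='1' (no match yet)
Bit 1: prefix='11' -> emit 'b', reset
Bit 2: prefix='0' -> emit 'a', reset
Bit 3: prefix='0' -> emit 'a', reset
Bit 4: prefix='0' -> emit 'a', reset
Bit 5: prefix='0' -> emit 'a', reset
Bit 6: prefix='1' (no match yet)
Bit 7: prefix='11' -> emit 'b', reset
Bit 8: prefix='1' (no match yet)
Bit 9: prefix='10' -> emit 'e', reset
Bit 10: prefix='1' (no match yet)
Bit 11: prefix='11' -> emit 'b', reset
Bit 12: prefix='1' (no match yet)
Bit 13: prefix='11' -> emit 'b', reset
Bit 14: prefix='1' (no match yet)
Bit 15: prefix='11' -> emit 'b', reset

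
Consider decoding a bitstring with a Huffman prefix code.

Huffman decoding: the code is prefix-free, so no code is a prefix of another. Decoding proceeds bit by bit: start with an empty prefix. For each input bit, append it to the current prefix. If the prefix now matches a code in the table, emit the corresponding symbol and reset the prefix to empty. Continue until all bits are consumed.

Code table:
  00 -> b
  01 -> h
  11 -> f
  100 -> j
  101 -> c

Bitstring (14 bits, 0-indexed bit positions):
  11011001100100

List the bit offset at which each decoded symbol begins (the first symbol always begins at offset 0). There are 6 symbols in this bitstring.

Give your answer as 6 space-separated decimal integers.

Bit 0: prefix='1' (no match yet)
Bit 1: prefix='11' -> emit 'f', reset
Bit 2: prefix='0' (no match yet)
Bit 3: prefix='01' -> emit 'h', reset
Bit 4: prefix='1' (no match yet)
Bit 5: prefix='10' (no match yet)
Bit 6: prefix='100' -> emit 'j', reset
Bit 7: prefix='1' (no match yet)
Bit 8: prefix='11' -> emit 'f', reset
Bit 9: prefix='0' (no match yet)
Bit 10: prefix='00' -> emit 'b', reset
Bit 11: prefix='1' (no match yet)
Bit 12: prefix='10' (no match yet)
Bit 13: prefix='100' -> emit 'j', reset

Answer: 0 2 4 7 9 11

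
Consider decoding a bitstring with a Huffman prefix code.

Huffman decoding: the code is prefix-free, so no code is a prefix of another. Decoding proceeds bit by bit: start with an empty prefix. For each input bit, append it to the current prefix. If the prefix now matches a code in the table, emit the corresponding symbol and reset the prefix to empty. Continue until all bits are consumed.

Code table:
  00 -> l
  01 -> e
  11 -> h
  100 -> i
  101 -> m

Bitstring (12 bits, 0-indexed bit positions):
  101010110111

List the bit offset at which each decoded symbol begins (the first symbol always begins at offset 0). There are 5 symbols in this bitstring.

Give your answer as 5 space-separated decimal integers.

Answer: 0 3 5 7 10

Derivation:
Bit 0: prefix='1' (no match yet)
Bit 1: prefix='10' (no match yet)
Bit 2: prefix='101' -> emit 'm', reset
Bit 3: prefix='0' (no match yet)
Bit 4: prefix='01' -> emit 'e', reset
Bit 5: prefix='0' (no match yet)
Bit 6: prefix='01' -> emit 'e', reset
Bit 7: prefix='1' (no match yet)
Bit 8: prefix='10' (no match yet)
Bit 9: prefix='101' -> emit 'm', reset
Bit 10: prefix='1' (no match yet)
Bit 11: prefix='11' -> emit 'h', reset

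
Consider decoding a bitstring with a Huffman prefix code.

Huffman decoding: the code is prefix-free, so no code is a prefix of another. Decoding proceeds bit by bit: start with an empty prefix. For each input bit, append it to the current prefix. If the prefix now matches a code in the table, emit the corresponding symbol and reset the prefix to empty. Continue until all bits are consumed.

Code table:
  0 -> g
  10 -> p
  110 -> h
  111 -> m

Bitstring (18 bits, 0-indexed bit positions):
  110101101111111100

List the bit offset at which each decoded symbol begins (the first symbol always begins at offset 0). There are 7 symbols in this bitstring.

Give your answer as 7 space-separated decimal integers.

Bit 0: prefix='1' (no match yet)
Bit 1: prefix='11' (no match yet)
Bit 2: prefix='110' -> emit 'h', reset
Bit 3: prefix='1' (no match yet)
Bit 4: prefix='10' -> emit 'p', reset
Bit 5: prefix='1' (no match yet)
Bit 6: prefix='11' (no match yet)
Bit 7: prefix='110' -> emit 'h', reset
Bit 8: prefix='1' (no match yet)
Bit 9: prefix='11' (no match yet)
Bit 10: prefix='111' -> emit 'm', reset
Bit 11: prefix='1' (no match yet)
Bit 12: prefix='11' (no match yet)
Bit 13: prefix='111' -> emit 'm', reset
Bit 14: prefix='1' (no match yet)
Bit 15: prefix='11' (no match yet)
Bit 16: prefix='110' -> emit 'h', reset
Bit 17: prefix='0' -> emit 'g', reset

Answer: 0 3 5 8 11 14 17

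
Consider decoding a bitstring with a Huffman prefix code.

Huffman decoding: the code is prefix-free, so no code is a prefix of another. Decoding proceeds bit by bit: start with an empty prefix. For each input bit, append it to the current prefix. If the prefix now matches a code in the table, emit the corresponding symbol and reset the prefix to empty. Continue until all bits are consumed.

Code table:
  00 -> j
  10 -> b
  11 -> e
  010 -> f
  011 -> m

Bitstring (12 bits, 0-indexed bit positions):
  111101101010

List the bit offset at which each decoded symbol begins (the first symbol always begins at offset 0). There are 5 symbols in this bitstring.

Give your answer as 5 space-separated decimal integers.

Bit 0: prefix='1' (no match yet)
Bit 1: prefix='11' -> emit 'e', reset
Bit 2: prefix='1' (no match yet)
Bit 3: prefix='11' -> emit 'e', reset
Bit 4: prefix='0' (no match yet)
Bit 5: prefix='01' (no match yet)
Bit 6: prefix='011' -> emit 'm', reset
Bit 7: prefix='0' (no match yet)
Bit 8: prefix='01' (no match yet)
Bit 9: prefix='010' -> emit 'f', reset
Bit 10: prefix='1' (no match yet)
Bit 11: prefix='10' -> emit 'b', reset

Answer: 0 2 4 7 10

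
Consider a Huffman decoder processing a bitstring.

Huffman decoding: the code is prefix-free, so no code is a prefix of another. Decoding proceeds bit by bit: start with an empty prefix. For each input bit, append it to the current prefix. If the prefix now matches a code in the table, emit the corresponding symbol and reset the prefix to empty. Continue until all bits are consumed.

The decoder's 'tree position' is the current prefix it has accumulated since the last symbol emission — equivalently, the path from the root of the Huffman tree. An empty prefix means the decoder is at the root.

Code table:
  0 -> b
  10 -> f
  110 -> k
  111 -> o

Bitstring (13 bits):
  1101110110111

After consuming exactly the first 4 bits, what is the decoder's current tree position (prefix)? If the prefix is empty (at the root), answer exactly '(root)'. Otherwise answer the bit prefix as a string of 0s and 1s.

Bit 0: prefix='1' (no match yet)
Bit 1: prefix='11' (no match yet)
Bit 2: prefix='110' -> emit 'k', reset
Bit 3: prefix='1' (no match yet)

Answer: 1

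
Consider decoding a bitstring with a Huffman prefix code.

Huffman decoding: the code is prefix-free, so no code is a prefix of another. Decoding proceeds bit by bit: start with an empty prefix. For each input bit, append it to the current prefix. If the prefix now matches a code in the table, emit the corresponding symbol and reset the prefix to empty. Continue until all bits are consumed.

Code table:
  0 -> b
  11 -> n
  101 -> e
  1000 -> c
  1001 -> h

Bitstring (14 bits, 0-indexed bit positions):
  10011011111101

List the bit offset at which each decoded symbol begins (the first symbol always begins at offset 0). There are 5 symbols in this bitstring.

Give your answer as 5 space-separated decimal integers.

Answer: 0 4 7 9 11

Derivation:
Bit 0: prefix='1' (no match yet)
Bit 1: prefix='10' (no match yet)
Bit 2: prefix='100' (no match yet)
Bit 3: prefix='1001' -> emit 'h', reset
Bit 4: prefix='1' (no match yet)
Bit 5: prefix='10' (no match yet)
Bit 6: prefix='101' -> emit 'e', reset
Bit 7: prefix='1' (no match yet)
Bit 8: prefix='11' -> emit 'n', reset
Bit 9: prefix='1' (no match yet)
Bit 10: prefix='11' -> emit 'n', reset
Bit 11: prefix='1' (no match yet)
Bit 12: prefix='10' (no match yet)
Bit 13: prefix='101' -> emit 'e', reset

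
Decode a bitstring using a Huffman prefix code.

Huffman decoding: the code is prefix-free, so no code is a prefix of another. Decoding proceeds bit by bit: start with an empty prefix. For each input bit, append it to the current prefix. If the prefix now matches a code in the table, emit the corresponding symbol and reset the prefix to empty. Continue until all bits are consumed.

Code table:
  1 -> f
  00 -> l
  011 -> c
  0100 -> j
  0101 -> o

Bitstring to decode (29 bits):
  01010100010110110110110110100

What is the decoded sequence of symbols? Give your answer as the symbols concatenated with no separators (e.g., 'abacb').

Bit 0: prefix='0' (no match yet)
Bit 1: prefix='01' (no match yet)
Bit 2: prefix='010' (no match yet)
Bit 3: prefix='0101' -> emit 'o', reset
Bit 4: prefix='0' (no match yet)
Bit 5: prefix='01' (no match yet)
Bit 6: prefix='010' (no match yet)
Bit 7: prefix='0100' -> emit 'j', reset
Bit 8: prefix='0' (no match yet)
Bit 9: prefix='01' (no match yet)
Bit 10: prefix='010' (no match yet)
Bit 11: prefix='0101' -> emit 'o', reset
Bit 12: prefix='1' -> emit 'f', reset
Bit 13: prefix='0' (no match yet)
Bit 14: prefix='01' (no match yet)
Bit 15: prefix='011' -> emit 'c', reset
Bit 16: prefix='0' (no match yet)
Bit 17: prefix='01' (no match yet)
Bit 18: prefix='011' -> emit 'c', reset
Bit 19: prefix='0' (no match yet)
Bit 20: prefix='01' (no match yet)
Bit 21: prefix='011' -> emit 'c', reset
Bit 22: prefix='0' (no match yet)
Bit 23: prefix='01' (no match yet)
Bit 24: prefix='011' -> emit 'c', reset
Bit 25: prefix='0' (no match yet)
Bit 26: prefix='01' (no match yet)
Bit 27: prefix='010' (no match yet)
Bit 28: prefix='0100' -> emit 'j', reset

Answer: ojofccccj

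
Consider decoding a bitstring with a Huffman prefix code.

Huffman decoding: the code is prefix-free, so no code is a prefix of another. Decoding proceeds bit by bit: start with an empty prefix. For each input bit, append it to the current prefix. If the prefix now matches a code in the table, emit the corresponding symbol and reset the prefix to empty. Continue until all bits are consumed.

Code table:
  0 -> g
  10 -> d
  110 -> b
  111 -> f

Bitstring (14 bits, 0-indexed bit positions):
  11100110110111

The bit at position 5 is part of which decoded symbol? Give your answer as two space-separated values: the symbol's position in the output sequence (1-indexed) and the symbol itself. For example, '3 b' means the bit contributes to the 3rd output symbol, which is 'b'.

Answer: 4 b

Derivation:
Bit 0: prefix='1' (no match yet)
Bit 1: prefix='11' (no match yet)
Bit 2: prefix='111' -> emit 'f', reset
Bit 3: prefix='0' -> emit 'g', reset
Bit 4: prefix='0' -> emit 'g', reset
Bit 5: prefix='1' (no match yet)
Bit 6: prefix='11' (no match yet)
Bit 7: prefix='110' -> emit 'b', reset
Bit 8: prefix='1' (no match yet)
Bit 9: prefix='11' (no match yet)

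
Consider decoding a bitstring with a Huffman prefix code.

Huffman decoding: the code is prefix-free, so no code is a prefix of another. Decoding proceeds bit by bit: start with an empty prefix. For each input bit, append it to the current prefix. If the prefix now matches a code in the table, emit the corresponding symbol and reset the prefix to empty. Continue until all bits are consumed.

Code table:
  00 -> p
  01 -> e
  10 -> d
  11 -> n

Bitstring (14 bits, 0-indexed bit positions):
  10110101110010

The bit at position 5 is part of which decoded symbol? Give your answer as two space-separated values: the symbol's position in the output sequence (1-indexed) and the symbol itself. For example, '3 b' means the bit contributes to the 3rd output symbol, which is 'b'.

Answer: 3 e

Derivation:
Bit 0: prefix='1' (no match yet)
Bit 1: prefix='10' -> emit 'd', reset
Bit 2: prefix='1' (no match yet)
Bit 3: prefix='11' -> emit 'n', reset
Bit 4: prefix='0' (no match yet)
Bit 5: prefix='01' -> emit 'e', reset
Bit 6: prefix='0' (no match yet)
Bit 7: prefix='01' -> emit 'e', reset
Bit 8: prefix='1' (no match yet)
Bit 9: prefix='11' -> emit 'n', reset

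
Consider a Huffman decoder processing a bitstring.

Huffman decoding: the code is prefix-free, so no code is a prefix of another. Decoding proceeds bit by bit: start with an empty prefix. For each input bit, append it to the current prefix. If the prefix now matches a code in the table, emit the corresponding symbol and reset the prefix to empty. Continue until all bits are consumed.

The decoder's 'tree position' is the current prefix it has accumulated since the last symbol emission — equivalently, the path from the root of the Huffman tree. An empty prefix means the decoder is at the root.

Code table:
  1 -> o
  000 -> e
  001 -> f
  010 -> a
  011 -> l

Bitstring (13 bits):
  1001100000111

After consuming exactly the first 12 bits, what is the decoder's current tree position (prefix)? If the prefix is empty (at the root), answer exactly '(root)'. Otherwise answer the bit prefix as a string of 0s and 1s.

Bit 0: prefix='1' -> emit 'o', reset
Bit 1: prefix='0' (no match yet)
Bit 2: prefix='00' (no match yet)
Bit 3: prefix='001' -> emit 'f', reset
Bit 4: prefix='1' -> emit 'o', reset
Bit 5: prefix='0' (no match yet)
Bit 6: prefix='00' (no match yet)
Bit 7: prefix='000' -> emit 'e', reset
Bit 8: prefix='0' (no match yet)
Bit 9: prefix='00' (no match yet)
Bit 10: prefix='001' -> emit 'f', reset
Bit 11: prefix='1' -> emit 'o', reset

Answer: (root)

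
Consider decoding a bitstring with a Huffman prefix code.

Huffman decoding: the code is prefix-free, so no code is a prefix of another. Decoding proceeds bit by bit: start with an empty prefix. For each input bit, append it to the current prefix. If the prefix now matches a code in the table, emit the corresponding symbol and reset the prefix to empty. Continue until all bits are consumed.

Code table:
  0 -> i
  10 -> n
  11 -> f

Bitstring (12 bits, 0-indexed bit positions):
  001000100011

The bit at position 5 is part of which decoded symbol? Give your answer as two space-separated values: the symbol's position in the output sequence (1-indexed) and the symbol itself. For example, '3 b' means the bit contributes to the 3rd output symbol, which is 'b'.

Bit 0: prefix='0' -> emit 'i', reset
Bit 1: prefix='0' -> emit 'i', reset
Bit 2: prefix='1' (no match yet)
Bit 3: prefix='10' -> emit 'n', reset
Bit 4: prefix='0' -> emit 'i', reset
Bit 5: prefix='0' -> emit 'i', reset
Bit 6: prefix='1' (no match yet)
Bit 7: prefix='10' -> emit 'n', reset
Bit 8: prefix='0' -> emit 'i', reset
Bit 9: prefix='0' -> emit 'i', reset

Answer: 5 i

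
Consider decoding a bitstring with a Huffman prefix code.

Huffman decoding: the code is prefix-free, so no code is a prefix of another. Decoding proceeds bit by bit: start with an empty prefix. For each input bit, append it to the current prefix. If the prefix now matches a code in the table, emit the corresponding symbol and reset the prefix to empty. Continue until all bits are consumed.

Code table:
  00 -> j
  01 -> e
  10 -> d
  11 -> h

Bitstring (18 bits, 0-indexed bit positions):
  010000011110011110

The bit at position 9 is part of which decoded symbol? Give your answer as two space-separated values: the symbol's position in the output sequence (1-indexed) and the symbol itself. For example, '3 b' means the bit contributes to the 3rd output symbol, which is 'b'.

Answer: 5 h

Derivation:
Bit 0: prefix='0' (no match yet)
Bit 1: prefix='01' -> emit 'e', reset
Bit 2: prefix='0' (no match yet)
Bit 3: prefix='00' -> emit 'j', reset
Bit 4: prefix='0' (no match yet)
Bit 5: prefix='00' -> emit 'j', reset
Bit 6: prefix='0' (no match yet)
Bit 7: prefix='01' -> emit 'e', reset
Bit 8: prefix='1' (no match yet)
Bit 9: prefix='11' -> emit 'h', reset
Bit 10: prefix='1' (no match yet)
Bit 11: prefix='10' -> emit 'd', reset
Bit 12: prefix='0' (no match yet)
Bit 13: prefix='01' -> emit 'e', reset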